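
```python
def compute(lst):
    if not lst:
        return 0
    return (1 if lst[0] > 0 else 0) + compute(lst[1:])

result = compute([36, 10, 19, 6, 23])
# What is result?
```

Count of positive elements in [36, 10, 19, 6, 23] = 5

Answer: 5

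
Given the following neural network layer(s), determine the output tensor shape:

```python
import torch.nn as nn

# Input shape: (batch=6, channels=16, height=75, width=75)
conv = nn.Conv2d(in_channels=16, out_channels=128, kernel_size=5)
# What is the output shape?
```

Input: (6, 16, 75, 75) -> Output: (6, 128, 71, 71)

Answer: (6, 128, 71, 71)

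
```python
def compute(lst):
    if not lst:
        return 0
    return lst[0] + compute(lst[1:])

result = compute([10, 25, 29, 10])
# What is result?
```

10 + 25 + 29 + 10 + 0 = 74

Answer: 74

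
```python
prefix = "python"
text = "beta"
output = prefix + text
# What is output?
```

Trace:
`prefix = "python"` → prefix = 'python'
`text = "beta"` → text = 'beta'
`output = prefix + text` → output = 'pythonbeta'
So output = 'pythonbeta'

Answer: 'pythonbeta'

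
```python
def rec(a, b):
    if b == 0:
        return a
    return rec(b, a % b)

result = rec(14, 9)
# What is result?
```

rec(14, 9) -> rec(9, 5) -> rec(5, 4) -> rec(4, 1) -> rec(1, 0) -> 1

Answer: 1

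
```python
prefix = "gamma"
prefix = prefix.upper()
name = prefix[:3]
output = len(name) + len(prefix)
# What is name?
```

Trace:
`prefix = "gamma"` → prefix = 'gamma'
`prefix = prefix.upper()` → prefix = 'GAMMA'
`name = prefix[:3]` → name = 'GAM'
`output = len(name) + len(prefix)` → output = 8
So name = 'GAM'

Answer: 'GAM'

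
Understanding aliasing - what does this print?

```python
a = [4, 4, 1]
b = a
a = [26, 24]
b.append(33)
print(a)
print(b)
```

Key concept: rebinding vs mutation: a is rebound to a new list, b still points at the original.
Step by step:
`a = [4, 4, 1]` → a = [4, 4, 1]
`b = a` → b = [4, 4, 1] (same object as a)
`a = [26, 24]` → a = [26, 24]
`b.append(33)` → b = [4, 4, 1, 33]
`print(a)` → prints [26, 24]
`print(b)` → prints [4, 4, 1, 33]

Answer:
[26, 24]
[4, 4, 1, 33]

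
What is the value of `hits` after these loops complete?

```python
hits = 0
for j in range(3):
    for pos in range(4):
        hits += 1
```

3 * 4 = 12
`hits` takes the values: 0 → 1 → 2 → 3 → 4 → 5 → 6 → 7 → 8 → 9 → 10 → 11 → 12

Answer: 12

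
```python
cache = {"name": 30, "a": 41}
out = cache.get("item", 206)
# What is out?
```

Trace:
`cache = {"name": 30, "a": 41}` → cache = {'name': 30, 'a': 41}
`out = cache.get("item", 206)` → out = 206
So out = 206

Answer: 206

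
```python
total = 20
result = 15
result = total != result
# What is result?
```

Trace:
`total = 20` → total = 20
`result = 15` → result = 15
`result = total != result` → result = True
So result = True

Answer: True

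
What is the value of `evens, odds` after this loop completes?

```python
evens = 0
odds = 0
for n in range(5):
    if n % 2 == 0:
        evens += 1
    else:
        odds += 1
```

Count evens and odds in range(5)
`evens, odds` takes the values: (0, 0) → (1, 0) → (1, 1) → (2, 1) → (2, 2) → (3, 2)

Answer: 3, 2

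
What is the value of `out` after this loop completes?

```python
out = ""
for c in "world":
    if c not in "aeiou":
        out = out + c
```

Remove vowels from 'world'
`out` takes the values: "" → "w" → "wr" → "wrl" → "wrld"

Answer: "wrld"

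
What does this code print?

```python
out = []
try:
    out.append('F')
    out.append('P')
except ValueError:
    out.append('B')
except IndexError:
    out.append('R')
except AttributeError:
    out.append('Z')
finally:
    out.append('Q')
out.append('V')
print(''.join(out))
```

Execution trace: 'F' (try body) → 'P' (try body, no exception) → 'Q' (finally) → 'V' (after the try/except). Output: FPQV

Answer: FPQV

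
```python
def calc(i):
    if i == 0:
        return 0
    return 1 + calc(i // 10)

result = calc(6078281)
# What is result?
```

Count of digits of 6078281: 7

Answer: 7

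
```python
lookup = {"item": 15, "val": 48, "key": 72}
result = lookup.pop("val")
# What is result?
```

Trace:
`lookup = {"item": 15, "val": 48, "key": 72}` → lookup = {'item': 15, 'val': 48, 'key': 72}
`result = lookup.pop("val")` → lookup = {'item': 15, 'key': 72}; result = 48
So result = 48

Answer: 48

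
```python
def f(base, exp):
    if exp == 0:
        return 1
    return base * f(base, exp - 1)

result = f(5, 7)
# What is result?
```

f(5, 7) = 5 * 5 * 5 * 5 * 5 * 5 * 5 = 78125

Answer: 78125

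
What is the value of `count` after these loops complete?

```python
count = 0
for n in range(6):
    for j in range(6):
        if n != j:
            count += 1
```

6² - 6 (exclude diagonal)
`count` takes the values: 0 → 1 → 2 → 3 → 4 → 5 → 6 → 7 → 8 → 9 → 10 → 11 → 12 → 13 → 14 → 15 → 16 → 17 → 18 → 19 → 20 → 21 → 22 → 23 → 24 → 25 → 26 → 27 → 28 → 29 → 30

Answer: 30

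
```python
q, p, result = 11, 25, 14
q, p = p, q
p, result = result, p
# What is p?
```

Trace:
`q, p, result = 11, 25, 14` → q = 11; p = 25; result = 14
`q, p = p, q` → q = 25; p = 11
`p, result = result, p` → p = 14; result = 11
So p = 14

Answer: 14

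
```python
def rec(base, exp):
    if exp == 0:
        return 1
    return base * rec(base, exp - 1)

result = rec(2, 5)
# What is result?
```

rec(2, 5) = 2 * 2 * 2 * 2 * 2 = 32

Answer: 32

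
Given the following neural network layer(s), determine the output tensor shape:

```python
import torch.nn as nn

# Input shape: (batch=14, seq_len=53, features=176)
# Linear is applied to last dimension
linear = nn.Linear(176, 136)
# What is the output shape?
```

Input: (14, 53, 176) -> Output: (14, 53, 136)

Answer: (14, 53, 136)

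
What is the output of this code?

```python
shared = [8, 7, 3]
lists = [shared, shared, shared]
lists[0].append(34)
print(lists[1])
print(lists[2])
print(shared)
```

Key concept: list of same reference.
Step by step:
`shared = [8, 7, 3]` → shared = [8, 7, 3]
`lists = [shared, shared, shared]` → lists = [[8, 7, 3], [8, 7, 3], [8, 7, 3]]
`lists[0].append(34)` → shared = [8, 7, 3, 34]; lists = [[8, 7, 3, 34], [8, 7, 3, 34], [8, 7, 3, 34]]
`print(lists[1])` → prints [8, 7, 3, 34]
`print(lists[2])` → prints [8, 7, 3, 34]
`print(shared)` → prints [8, 7, 3, 34]

Answer:
[8, 7, 3, 34]
[8, 7, 3, 34]
[8, 7, 3, 34]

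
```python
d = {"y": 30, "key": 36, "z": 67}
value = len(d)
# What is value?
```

Trace:
`d = {"y": 30, "key": 36, "z": 67}` → d = {'y': 30, 'key': 36, 'z': 67}
`value = len(d)` → value = 3
So value = 3

Answer: 3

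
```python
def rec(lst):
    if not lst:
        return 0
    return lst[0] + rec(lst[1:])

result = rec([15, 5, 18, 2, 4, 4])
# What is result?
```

15 + 5 + 18 + 2 + 4 + 4 + 0 = 48

Answer: 48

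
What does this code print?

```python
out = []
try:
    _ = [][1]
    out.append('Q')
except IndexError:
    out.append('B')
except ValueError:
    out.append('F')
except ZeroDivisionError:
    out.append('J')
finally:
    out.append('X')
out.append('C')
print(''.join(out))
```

Execution trace: 'B' (except IndexError) → 'X' (finally) → 'C' (after the try/except). Output: BXC

Answer: BXC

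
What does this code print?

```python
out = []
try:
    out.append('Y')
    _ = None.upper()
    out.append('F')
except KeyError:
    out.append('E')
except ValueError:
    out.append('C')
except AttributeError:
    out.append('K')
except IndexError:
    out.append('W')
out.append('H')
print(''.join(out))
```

Execution trace: 'Y' (try body) → 'K' (except AttributeError) → 'H' (after the try/except). Output: YKH

Answer: YKH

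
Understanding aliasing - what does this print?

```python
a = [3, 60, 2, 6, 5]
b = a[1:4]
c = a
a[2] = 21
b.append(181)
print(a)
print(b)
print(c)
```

Key concept: slice vs alias.
Step by step:
`a = [3, 60, 2, 6, 5]` → a = [3, 60, 2, 6, 5]
`b = a[1:4]` → b = [60, 2, 6]
`c = a` → c = [3, 60, 2, 6, 5] (same object as a)
`a[2] = 21` → a = [3, 60, 21, 6, 5] (same object as c); c = [3, 60, 21, 6, 5] (same object as a)
`b.append(181)` → b = [60, 2, 6, 181]
`print(a)` → prints [3, 60, 21, 6, 5]
`print(b)` → prints [60, 2, 6, 181]
`print(c)` → prints [3, 60, 21, 6, 5]

Answer:
[3, 60, 21, 6, 5]
[60, 2, 6, 181]
[3, 60, 21, 6, 5]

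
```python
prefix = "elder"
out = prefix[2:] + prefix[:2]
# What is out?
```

Trace:
`prefix = "elder"` → prefix = 'elder'
`out = prefix[2:] + prefix[:2]` → out = 'derel'
So out = 'derel'

Answer: 'derel'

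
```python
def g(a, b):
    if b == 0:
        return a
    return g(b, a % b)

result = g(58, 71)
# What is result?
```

g(58, 71) -> g(71, 58) -> g(58, 13) -> g(13, 6) -> g(6, 1) -> g(1, 0) -> 1

Answer: 1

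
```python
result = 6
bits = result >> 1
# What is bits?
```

Trace:
`result = 6` → result = 6
`bits = result >> 1` → bits = 3
So bits = 3

Answer: 3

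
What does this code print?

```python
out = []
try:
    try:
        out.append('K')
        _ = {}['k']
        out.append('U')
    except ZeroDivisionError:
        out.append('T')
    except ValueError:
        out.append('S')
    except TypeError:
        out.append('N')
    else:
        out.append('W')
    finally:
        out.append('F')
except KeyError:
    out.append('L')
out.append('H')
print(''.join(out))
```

Execution trace: 'K' (try body) → 'F' (finally) → 'L' (outer except KeyError) → 'H' (after the try/except). Output: KFLH

Answer: KFLH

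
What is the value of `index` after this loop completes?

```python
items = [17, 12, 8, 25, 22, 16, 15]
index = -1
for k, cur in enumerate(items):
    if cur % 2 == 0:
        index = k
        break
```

First even number index in [17, 12, 8, 25, 22, 16, 15]
`index` takes the values: -1 → 1

Answer: 1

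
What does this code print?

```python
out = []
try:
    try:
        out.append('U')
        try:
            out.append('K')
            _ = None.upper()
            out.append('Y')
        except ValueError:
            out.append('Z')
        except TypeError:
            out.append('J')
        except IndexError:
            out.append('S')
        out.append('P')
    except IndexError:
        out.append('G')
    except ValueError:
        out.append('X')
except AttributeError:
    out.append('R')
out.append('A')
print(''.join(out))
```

Execution trace: 'U' (try body) → 'K' (inner try body) → 'R' (outer except AttributeError) → 'A' (after the try/except). Output: UKRA

Answer: UKRA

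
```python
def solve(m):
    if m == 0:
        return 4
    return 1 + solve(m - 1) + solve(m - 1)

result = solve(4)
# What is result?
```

solve(m) = 1 + 2·solve(m-1), solve(0)=4. Closed form: (4+1)·2^4 - 1 = 79.

Answer: 79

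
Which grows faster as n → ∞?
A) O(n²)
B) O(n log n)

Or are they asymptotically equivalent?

O(n²) vs O(n log n): Higher order terms dominate.

Answer: A) O(n²) grows faster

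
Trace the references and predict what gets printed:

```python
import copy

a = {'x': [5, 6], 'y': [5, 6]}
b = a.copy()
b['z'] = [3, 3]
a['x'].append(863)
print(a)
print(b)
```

Key concept: shallow copy of dict with mutable values.
Step by step:
`a = {'x': [5, 6], 'y': [5, 6]}` → a = {'x': [5, 6], 'y': [5, 6]}
`b = a.copy()` → b = {'x': [5, 6], 'y': [5, 6]}
`b['z'] = [3, 3]` → b = {'x': [5, 6], 'y': [5, 6], 'z': [3, 3]}
`a['x'].append(863)` → a = {'x': [5, 6, 863], 'y': [5, 6]}; b = {'x': [5, 6, 863], 'y': [5, 6], 'z': [3, 3]}
`print(a)` → prints {'x': [5, 6, 863], 'y': [5, 6]}
`print(b)` → prints {'x': [5, 6, 863], 'y': [5, 6], 'z': [3, 3]}

Answer:
{'x': [5, 6, 863], 'y': [5, 6]}
{'x': [5, 6, 863], 'y': [5, 6], 'z': [3, 3]}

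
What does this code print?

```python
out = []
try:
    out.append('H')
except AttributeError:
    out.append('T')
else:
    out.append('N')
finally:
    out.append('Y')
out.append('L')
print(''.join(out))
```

Execution trace: 'H' (try body, no exception) → 'N' (else) → 'Y' (finally) → 'L' (after the try/except). Output: HNYL

Answer: HNYL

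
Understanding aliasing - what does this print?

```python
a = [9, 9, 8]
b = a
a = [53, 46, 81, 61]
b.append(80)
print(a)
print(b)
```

Key concept: rebinding vs mutation: a is rebound to a new list, b still points at the original.
Step by step:
`a = [9, 9, 8]` → a = [9, 9, 8]
`b = a` → b = [9, 9, 8] (same object as a)
`a = [53, 46, 81, 61]` → a = [53, 46, 81, 61]
`b.append(80)` → b = [9, 9, 8, 80]
`print(a)` → prints [53, 46, 81, 61]
`print(b)` → prints [9, 9, 8, 80]

Answer:
[53, 46, 81, 61]
[9, 9, 8, 80]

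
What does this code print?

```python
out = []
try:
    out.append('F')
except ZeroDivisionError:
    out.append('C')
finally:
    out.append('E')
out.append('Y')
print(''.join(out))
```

Execution trace: 'F' (try body, no exception) → 'E' (finally) → 'Y' (after the try/except). Output: FEY

Answer: FEY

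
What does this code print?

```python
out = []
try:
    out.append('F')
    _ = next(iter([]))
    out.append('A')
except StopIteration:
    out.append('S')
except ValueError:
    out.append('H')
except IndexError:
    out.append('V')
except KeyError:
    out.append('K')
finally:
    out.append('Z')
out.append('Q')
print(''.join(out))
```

Execution trace: 'F' (try body) → 'S' (except StopIteration) → 'Z' (finally) → 'Q' (after the try/except). Output: FSZQ

Answer: FSZQ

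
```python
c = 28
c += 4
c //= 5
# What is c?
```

Trace:
`c = 28` → c = 28
`c += 4` → c = 32
`c //= 5` → c = 6
So c = 6

Answer: 6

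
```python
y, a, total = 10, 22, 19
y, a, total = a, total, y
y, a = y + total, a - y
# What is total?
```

Trace:
`y, a, total = 10, 22, 19` → y = 10; a = 22; total = 19
`y, a, total = a, total, y` → y = 22; a = 19; total = 10
`y, a = y + total, a - y` → y = 32; a = -3
So total = 10

Answer: 10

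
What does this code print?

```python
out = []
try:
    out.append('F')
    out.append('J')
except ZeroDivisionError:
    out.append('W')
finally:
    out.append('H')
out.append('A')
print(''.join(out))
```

Execution trace: 'F' (try body) → 'J' (try body, no exception) → 'H' (finally) → 'A' (after the try/except). Output: FJHA

Answer: FJHA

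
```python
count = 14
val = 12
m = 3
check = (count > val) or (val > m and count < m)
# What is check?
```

Trace:
`count = 14` → count = 14
`val = 12` → val = 12
`m = 3` → m = 3
`check = (count > val) or (val > m and count < m)` → check = True
So check = True

Answer: True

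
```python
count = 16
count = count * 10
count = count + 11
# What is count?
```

Trace:
`count = 16` → count = 16
`count = count * 10` → count = 160
`count = count + 11` → count = 171
So count = 171

Answer: 171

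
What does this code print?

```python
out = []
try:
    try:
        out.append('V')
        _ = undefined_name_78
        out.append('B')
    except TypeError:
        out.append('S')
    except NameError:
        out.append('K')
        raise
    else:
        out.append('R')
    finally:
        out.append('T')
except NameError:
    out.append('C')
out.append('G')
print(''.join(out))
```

Execution trace: 'V' (inner try body) → 'K' (inner except NameError) → 'T' (inner finally) → 'C' (outer except NameError) → 'G' (after the try/except). Output: VKTCG

Answer: VKTCG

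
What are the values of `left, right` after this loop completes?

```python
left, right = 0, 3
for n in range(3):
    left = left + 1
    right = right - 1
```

left goes 0→3, right goes 3→0
`left, right` takes the values: (0, 3) → (1, 3) → (1, 2) → (2, 2) → (2, 1) → (3, 1) → (3, 0)

Answer: 3, 0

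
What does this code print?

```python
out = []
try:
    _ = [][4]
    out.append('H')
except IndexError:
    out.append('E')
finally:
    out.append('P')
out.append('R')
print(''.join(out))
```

Execution trace: 'E' (except IndexError) → 'P' (finally) → 'R' (after the try/except). Output: EPR

Answer: EPR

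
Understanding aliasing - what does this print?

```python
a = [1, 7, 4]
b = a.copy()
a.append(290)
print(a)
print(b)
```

Key concept: list.copy() creates independent copy.
Step by step:
`a = [1, 7, 4]` → a = [1, 7, 4]
`b = a.copy()` → b = [1, 7, 4]
`a.append(290)` → a = [1, 7, 4, 290]
`print(a)` → prints [1, 7, 4, 290]
`print(b)` → prints [1, 7, 4]

Answer:
[1, 7, 4, 290]
[1, 7, 4]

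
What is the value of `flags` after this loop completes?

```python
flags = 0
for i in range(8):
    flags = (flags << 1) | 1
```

Build 8 consecutive 1-bits: 0b11111111
`flags` takes the values: 0 → 1 → 3 → 7 → 15 → 31 → 63 → 127 → 255

Answer: 255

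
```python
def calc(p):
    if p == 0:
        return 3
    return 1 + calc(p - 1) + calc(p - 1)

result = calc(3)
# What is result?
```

calc(p) = 1 + 2·calc(p-1), calc(0)=3. Closed form: (3+1)·2^3 - 1 = 31.

Answer: 31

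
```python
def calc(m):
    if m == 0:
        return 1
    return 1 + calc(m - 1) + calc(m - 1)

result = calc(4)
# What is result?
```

calc(m) = 1 + 2·calc(m-1), calc(0)=1. Closed form: (1+1)·2^4 - 1 = 31.

Answer: 31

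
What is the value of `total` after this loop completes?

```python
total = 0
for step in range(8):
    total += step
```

Sum of 0 to 7 = 28
`total` takes the values: 0 → 1 → 3 → 6 → 10 → 15 → 21 → 28

Answer: 28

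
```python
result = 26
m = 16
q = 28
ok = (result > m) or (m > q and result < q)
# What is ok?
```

Trace:
`result = 26` → result = 26
`m = 16` → m = 16
`q = 28` → q = 28
`ok = (result > m) or (m > q and result < q)` → ok = True
So ok = True

Answer: True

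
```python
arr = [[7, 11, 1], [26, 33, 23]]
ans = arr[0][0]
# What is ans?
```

Trace:
`arr = [[7, 11, 1], [26, 33, 23]]` → arr = [[7, 11, 1], [26, 33, 23]]
`ans = arr[0][0]` → ans = 7
So ans = 7

Answer: 7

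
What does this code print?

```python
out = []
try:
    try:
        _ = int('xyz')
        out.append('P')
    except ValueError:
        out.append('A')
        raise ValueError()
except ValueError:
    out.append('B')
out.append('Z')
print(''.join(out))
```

Execution trace: 'A' (inner except ValueError) → 'B' (outer except ValueError) → 'Z' (after the try/except). Output: ABZ

Answer: ABZ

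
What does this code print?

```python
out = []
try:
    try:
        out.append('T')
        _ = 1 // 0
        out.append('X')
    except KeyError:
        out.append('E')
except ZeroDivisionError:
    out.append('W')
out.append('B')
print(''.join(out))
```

Execution trace: 'T' (try body) → 'W' (outer except ZeroDivisionError) → 'B' (after the try/except). Output: TWB

Answer: TWB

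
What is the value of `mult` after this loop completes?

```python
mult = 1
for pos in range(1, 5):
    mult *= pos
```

4! = 24
`mult` takes the values: 1 → 2 → 6 → 24

Answer: 24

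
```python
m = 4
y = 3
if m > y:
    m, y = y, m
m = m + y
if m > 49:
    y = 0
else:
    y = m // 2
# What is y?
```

Trace:
`m = 4` → m = 4
`y = 3` → y = 3
`if m > y: ...` → m > y is True → m = 3; y = 4
`m = m + y` → m = 7
`if m > 49: ...` → m > 49 is False, take else branch → y = 3
So y = 3

Answer: 3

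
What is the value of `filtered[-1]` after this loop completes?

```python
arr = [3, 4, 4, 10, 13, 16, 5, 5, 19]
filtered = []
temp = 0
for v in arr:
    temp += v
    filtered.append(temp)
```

Cumulative sum ends at 79
`filtered` takes the values: [] → [3] → [3, 7] → [3, 7, 11] → [3, 7, 11, 21] → [3, 7, 11, 21, 34] → [3, 7, 11, 21, 34, 50] → [3, 7, 11, 21, 34, 50, 55] → [3, 7, 11, 21, 34, 50, 55, 60] → [3, 7, 11, 21, 34, 50, 55, 60, 79]
So `filtered[-1]` = 79

Answer: 79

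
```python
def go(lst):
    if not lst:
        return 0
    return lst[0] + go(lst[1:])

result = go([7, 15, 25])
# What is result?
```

7 + 15 + 25 + 0 = 47

Answer: 47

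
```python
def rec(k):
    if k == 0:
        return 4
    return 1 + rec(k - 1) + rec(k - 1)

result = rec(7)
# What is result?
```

rec(k) = 1 + 2·rec(k-1), rec(0)=4. Closed form: (4+1)·2^7 - 1 = 639.

Answer: 639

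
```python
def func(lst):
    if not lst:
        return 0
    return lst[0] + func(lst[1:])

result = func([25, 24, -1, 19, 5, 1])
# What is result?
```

25 + 24 + (-1) + 19 + 5 + 1 + 0 = 73

Answer: 73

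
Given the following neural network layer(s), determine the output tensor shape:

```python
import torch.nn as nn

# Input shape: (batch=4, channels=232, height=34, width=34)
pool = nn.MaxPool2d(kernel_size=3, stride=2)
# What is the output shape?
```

Input: (4, 232, 34, 34) -> Output: (4, 232, 16, 16)

Answer: (4, 232, 16, 16)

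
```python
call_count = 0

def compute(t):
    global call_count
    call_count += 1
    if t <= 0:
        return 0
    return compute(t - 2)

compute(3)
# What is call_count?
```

Linear recursion stepping by 2: 3 calls from t=3 down to ≤0.

Answer: 3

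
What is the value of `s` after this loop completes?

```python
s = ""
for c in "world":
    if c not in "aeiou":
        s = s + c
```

Remove vowels from 'world'
`s` takes the values: "" → "w" → "wr" → "wrl" → "wrld"

Answer: "wrld"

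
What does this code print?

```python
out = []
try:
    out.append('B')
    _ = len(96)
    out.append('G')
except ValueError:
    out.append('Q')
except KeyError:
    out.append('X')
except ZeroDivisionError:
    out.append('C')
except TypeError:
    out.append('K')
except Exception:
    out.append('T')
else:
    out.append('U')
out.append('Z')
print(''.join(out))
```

Execution trace: 'B' (try body) → 'K' (except TypeError) → 'Z' (after the try/except). Output: BKZ

Answer: BKZ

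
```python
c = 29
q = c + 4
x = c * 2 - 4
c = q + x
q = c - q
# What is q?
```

Trace:
`c = 29` → c = 29
`q = c + 4` → q = 33
`x = c * 2 - 4` → x = 54
`c = q + x` → c = 87
`q = c - q` → q = 54
So q = 54

Answer: 54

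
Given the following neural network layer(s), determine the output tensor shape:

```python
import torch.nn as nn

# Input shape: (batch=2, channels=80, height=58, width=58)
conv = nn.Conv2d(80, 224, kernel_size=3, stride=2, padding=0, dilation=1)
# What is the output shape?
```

Input: (2, 80, 58, 58) -> Output: (2, 224, 28, 28)

Answer: (2, 224, 28, 28)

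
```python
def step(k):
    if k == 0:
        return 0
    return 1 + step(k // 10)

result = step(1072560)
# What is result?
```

Count of digits of 1072560: 7

Answer: 7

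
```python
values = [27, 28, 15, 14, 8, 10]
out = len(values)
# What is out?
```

Trace:
`values = [27, 28, 15, 14, 8, 10]` → values = [27, 28, 15, 14, 8, 10]
`out = len(values)` → out = 6
So out = 6

Answer: 6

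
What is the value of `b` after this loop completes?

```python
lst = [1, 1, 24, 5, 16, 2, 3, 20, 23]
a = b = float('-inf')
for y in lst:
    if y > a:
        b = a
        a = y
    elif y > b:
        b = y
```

Second largest (with repeats) in [1, 1, 24, 5, 16, 2, 3, 20, 23]
`b` takes the values: -inf → 1 → 5 → 16 → 20 → 23

Answer: 23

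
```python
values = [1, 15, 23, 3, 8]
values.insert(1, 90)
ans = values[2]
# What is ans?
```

Trace:
`values = [1, 15, 23, 3, 8]` → values = [1, 15, 23, 3, 8]
`values.insert(1, 90)` → values = [1, 90, 15, 23, 3, 8]
`ans = values[2]` → ans = 15
So ans = 15

Answer: 15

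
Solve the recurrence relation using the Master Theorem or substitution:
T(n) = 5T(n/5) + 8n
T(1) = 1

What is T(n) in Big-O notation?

By Master Theorem: a=5, b=5, f(n)=8n. Since log_5(5) = 1 and f(n) = Θ(n^1), Case 2 applies. T(n) = O(n log n).

Answer: O(n log n)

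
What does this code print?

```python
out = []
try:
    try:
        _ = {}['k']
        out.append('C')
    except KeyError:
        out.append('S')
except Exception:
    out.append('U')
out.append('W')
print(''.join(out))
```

Execution trace: 'S' (inner except KeyError) → 'W' (after the try/except). Output: SW

Answer: SW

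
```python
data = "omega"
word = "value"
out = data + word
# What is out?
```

Trace:
`data = "omega"` → data = 'omega'
`word = "value"` → word = 'value'
`out = data + word` → out = 'omegavalue'
So out = 'omegavalue'

Answer: 'omegavalue'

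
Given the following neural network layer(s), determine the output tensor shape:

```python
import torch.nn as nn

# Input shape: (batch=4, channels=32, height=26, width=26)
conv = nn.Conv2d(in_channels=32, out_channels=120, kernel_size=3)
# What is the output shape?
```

Input: (4, 32, 26, 26) -> Output: (4, 120, 24, 24)

Answer: (4, 120, 24, 24)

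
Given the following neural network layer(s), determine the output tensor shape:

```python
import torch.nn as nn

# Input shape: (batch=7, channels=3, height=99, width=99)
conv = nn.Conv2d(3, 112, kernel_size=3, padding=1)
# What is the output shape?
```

Input: (7, 3, 99, 99) -> Output: (7, 112, 99, 99)

Answer: (7, 112, 99, 99)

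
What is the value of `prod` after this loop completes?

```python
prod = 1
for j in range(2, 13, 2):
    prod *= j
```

Product of even numbers 2 to 12
`prod` takes the values: 1 → 2 → 8 → 48 → 384 → 3840 → 46080

Answer: 46080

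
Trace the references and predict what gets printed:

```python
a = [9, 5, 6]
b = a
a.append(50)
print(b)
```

Key concept: basic list aliasing.
Step by step:
`a = [9, 5, 6]` → a = [9, 5, 6]
`b = a` → b = [9, 5, 6] (same object as a)
`a.append(50)` → a = [9, 5, 6, 50] (same object as b); b = [9, 5, 6, 50] (same object as a)
`print(b)` → prints [9, 5, 6, 50]

Answer: [9, 5, 6, 50]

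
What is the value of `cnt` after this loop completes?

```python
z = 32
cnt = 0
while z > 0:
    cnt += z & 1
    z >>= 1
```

Count set bits in 32 (binary: 0b100000)
`cnt` takes the values: 0 → 1

Answer: 1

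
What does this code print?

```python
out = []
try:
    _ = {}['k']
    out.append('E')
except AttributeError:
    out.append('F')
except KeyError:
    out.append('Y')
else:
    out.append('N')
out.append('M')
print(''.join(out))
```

Execution trace: 'Y' (except KeyError) → 'M' (after the try/except). Output: YM

Answer: YM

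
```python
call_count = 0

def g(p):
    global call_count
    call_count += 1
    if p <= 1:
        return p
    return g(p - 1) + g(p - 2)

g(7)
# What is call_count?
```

Calls(p) = 1 + Calls(p-1) + Calls(p-2); Calls(0)=Calls(1)=1. For p=7 this gives 41.

Answer: 41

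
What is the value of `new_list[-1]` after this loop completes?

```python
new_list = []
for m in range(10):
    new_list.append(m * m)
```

Last element of squares 0 to 9
`new_list` takes the values: [] → [0] → [0, 1] → [0, 1, 4] → [0, 1, 4, 9] → [0, 1, 4, 9, 16] → [0, 1, 4, 9, 16, 25] → [0, 1, 4, 9, 16, 25, 36] → [0, 1, 4, 9, 16, 25, 36, 49] → [0, 1, 4, 9, 16, 25, 36, 49, 64] → [0, 1, 4, 9, 16, 25, 36, 49, 64, 81]
So `new_list[-1]` = 81

Answer: 81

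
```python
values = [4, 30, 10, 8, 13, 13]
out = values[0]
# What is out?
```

Trace:
`values = [4, 30, 10, 8, 13, 13]` → values = [4, 30, 10, 8, 13, 13]
`out = values[0]` → out = 4
So out = 4

Answer: 4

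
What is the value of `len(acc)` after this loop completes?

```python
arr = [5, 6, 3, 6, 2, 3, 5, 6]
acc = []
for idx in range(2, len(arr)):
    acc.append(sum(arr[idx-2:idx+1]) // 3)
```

Number of 3-element averages
`acc` takes the values: [] → [4] → [4, 5] → [4, 5, 3] → [4, 5, 3, 3] → [4, 5, 3, 3, 3] → [4, 5, 3, 3, 3, 4]
So `len(acc)` = 6

Answer: 6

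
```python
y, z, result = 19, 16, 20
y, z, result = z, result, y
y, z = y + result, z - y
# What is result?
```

Trace:
`y, z, result = 19, 16, 20` → y = 19; z = 16; result = 20
`y, z, result = z, result, y` → y = 16; z = 20; result = 19
`y, z = y + result, z - y` → y = 35; z = 4
So result = 19

Answer: 19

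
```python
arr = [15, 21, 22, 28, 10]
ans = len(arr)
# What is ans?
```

Trace:
`arr = [15, 21, 22, 28, 10]` → arr = [15, 21, 22, 28, 10]
`ans = len(arr)` → ans = 5
So ans = 5

Answer: 5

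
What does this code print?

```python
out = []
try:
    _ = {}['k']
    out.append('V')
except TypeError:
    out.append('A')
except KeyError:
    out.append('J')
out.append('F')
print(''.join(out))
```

Execution trace: 'J' (except KeyError) → 'F' (after the try/except). Output: JF

Answer: JF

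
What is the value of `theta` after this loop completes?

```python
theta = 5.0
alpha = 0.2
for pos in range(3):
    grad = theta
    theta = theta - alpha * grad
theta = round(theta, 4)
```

Gradient descent: w = 5.0 * (1 - 0.2)^3
`theta` takes the values: 5.0 → 4.0 → 3.2 → 2.56

Answer: 2.56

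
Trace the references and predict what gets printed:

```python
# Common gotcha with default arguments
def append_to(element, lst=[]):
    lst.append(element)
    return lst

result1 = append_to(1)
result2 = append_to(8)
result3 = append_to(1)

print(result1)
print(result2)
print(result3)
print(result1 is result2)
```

Key concept: mutable default argument gotcha.
Step by step:
`result1 = append_to(1)` → result1 = [1]
`result2 = append_to(8)` → result1 = [1, 8] (same object as result2); result2 = [1, 8] (same object as result1)
`result3 = append_to(1)` → result1 = [1, 8, 1] (same object as result2, result3); result2 = [1, 8, 1] (same object as result1, result3); result3 = [1, 8, 1] (same object as result1, result2)
`print(result1)` → prints [1, 8, 1]
`print(result2)` → prints [1, 8, 1]
`print(result3)` → prints [1, 8, 1]
`print(result1 is result2)` → prints True

Answer:
[1, 8, 1]
[1, 8, 1]
[1, 8, 1]
True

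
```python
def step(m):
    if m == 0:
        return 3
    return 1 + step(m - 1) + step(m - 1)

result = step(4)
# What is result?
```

step(m) = 1 + 2·step(m-1), step(0)=3. Closed form: (3+1)·2^4 - 1 = 63.

Answer: 63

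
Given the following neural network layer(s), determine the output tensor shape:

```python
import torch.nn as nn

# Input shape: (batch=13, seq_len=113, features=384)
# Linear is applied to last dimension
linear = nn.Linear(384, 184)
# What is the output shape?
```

Input: (13, 113, 384) -> Output: (13, 113, 184)

Answer: (13, 113, 184)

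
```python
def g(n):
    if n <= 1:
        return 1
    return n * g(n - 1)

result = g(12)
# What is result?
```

g(12) = 12 * 11 * 10 * 9 * 8 * 7 * 6 * 5 * 4 * 3 * 2 * 1 = 479001600

Answer: 479001600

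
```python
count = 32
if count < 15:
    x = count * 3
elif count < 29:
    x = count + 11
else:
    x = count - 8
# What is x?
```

Trace:
`count = 32` → count = 32
`if count < 15: ...` → count < 15 is False, count < 29 is False, take else branch → x = 24
So x = 24

Answer: 24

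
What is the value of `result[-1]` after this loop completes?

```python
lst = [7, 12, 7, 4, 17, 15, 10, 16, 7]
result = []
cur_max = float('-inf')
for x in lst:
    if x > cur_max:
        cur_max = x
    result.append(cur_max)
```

Running max ends at 17
`result` takes the values: [] → [7] → [7, 12] → [7, 12, 12] → [7, 12, 12, 12] → [7, 12, 12, 12, 17] → [7, 12, 12, 12, 17, 17] → [7, 12, 12, 12, 17, 17, 17] → [7, 12, 12, 12, 17, 17, 17, 17] → [7, 12, 12, 12, 17, 17, 17, 17, 17]
So `result[-1]` = 17

Answer: 17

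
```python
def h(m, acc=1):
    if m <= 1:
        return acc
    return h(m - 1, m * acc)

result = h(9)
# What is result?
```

Accumulator trace (n, acc): (9, 1) -> (8, 9) -> (7, 72) -> (6, 504) -> (5, 3024) -> (4, 15120) -> (3, 60480) -> (2, 181440) -> (1, 362880) -> return 362880

Answer: 362880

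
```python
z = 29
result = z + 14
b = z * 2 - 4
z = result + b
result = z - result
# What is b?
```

Trace:
`z = 29` → z = 29
`result = z + 14` → result = 43
`b = z * 2 - 4` → b = 54
`z = result + b` → z = 97
`result = z - result` → result = 54
So b = 54

Answer: 54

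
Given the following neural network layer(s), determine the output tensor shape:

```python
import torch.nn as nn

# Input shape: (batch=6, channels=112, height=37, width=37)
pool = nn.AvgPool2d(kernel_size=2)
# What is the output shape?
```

Input: (6, 112, 37, 37) -> Output: (6, 112, 18, 18)

Answer: (6, 112, 18, 18)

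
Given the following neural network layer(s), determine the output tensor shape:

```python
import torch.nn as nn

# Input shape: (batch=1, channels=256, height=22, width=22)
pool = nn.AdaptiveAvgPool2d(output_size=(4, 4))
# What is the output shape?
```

Input: (1, 256, 22, 22) -> Output: (1, 256, 4, 4)

Answer: (1, 256, 4, 4)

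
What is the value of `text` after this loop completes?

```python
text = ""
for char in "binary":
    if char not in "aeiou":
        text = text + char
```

Remove vowels from 'binary'
`text` takes the values: "" → "b" → "bn" → "bnr" → "bnry"

Answer: "bnry"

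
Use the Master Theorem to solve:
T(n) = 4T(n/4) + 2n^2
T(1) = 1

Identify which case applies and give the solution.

a=4, b=4, f(n)=2n^2. log_4(4) = 1. Since c=2 > 1 and the regularity condition holds (4(n/4)^2 = (4/4^2)n^2 with 4/4^2 < 1), Case 3 applies: T(n) = Θ(f(n)) = O(n^2).

Answer: O(n^2) - Case 3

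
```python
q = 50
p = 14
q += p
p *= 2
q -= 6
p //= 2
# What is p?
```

Trace:
`q = 50` → q = 50
`p = 14` → p = 14
`q += p` → q = 64
`p *= 2` → p = 28
`q -= 6` → q = 58
`p //= 2` → p = 14
So p = 14

Answer: 14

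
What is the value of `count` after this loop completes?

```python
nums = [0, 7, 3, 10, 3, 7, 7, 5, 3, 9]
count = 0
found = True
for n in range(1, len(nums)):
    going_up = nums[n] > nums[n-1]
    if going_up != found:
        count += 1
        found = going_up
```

Count direction changes in [0, 7, 3, 10, 3, 7, 7, 5, 3, 9]
`count` takes the values: 0 → 1 → 2 → 3 → 4 → 5 → 6

Answer: 6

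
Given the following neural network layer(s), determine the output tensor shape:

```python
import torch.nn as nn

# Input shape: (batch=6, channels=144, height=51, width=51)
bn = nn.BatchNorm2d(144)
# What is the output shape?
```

Input: (6, 144, 51, 51) -> Output: (6, 144, 51, 51)

Answer: (6, 144, 51, 51)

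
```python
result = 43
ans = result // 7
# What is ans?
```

Trace:
`result = 43` → result = 43
`ans = result // 7` → ans = 6
So ans = 6

Answer: 6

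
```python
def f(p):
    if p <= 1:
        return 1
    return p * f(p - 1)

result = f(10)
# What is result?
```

f(10) = 10 * 9 * 8 * 7 * 6 * 5 * 4 * 3 * 2 * 1 = 3628800

Answer: 3628800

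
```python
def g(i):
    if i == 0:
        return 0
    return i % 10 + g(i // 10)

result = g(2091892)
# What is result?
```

Sum of digits of 2091892: 2 + 9 + 8 + 1 + 9 + 0 + 2 = 31

Answer: 31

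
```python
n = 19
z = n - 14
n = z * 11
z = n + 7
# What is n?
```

Trace:
`n = 19` → n = 19
`z = n - 14` → z = 5
`n = z * 11` → n = 55
`z = n + 7` → z = 62
So n = 55

Answer: 55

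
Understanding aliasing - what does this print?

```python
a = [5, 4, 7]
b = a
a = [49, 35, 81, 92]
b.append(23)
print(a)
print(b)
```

Key concept: rebinding vs mutation: a is rebound to a new list, b still points at the original.
Step by step:
`a = [5, 4, 7]` → a = [5, 4, 7]
`b = a` → b = [5, 4, 7] (same object as a)
`a = [49, 35, 81, 92]` → a = [49, 35, 81, 92]
`b.append(23)` → b = [5, 4, 7, 23]
`print(a)` → prints [49, 35, 81, 92]
`print(b)` → prints [5, 4, 7, 23]

Answer:
[49, 35, 81, 92]
[5, 4, 7, 23]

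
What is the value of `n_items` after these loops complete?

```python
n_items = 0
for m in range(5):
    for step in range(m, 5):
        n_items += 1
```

Upper triangle: 5 + 4 + ... + 1
`n_items` takes the values: 0 → 1 → 2 → 3 → 4 → 5 → 6 → 7 → 8 → 9 → 10 → 11 → 12 → 13 → 14 → 15

Answer: 15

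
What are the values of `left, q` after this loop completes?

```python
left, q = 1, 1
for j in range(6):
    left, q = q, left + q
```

Fibonacci: after 6 iterations
`left, q` takes the values: (1, 1) → (1, 2) → (2, 3) → (3, 5) → (5, 8) → (8, 13) → (13, 21)

Answer: 13, 21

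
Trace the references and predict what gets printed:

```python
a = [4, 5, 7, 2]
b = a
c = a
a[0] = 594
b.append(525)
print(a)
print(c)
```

Key concept: multiple aliases.
Step by step:
`a = [4, 5, 7, 2]` → a = [4, 5, 7, 2]
`b = a` → b = [4, 5, 7, 2] (same object as a)
`c = a` → c = [4, 5, 7, 2] (same object as a, b)
`a[0] = 594` → a = [594, 5, 7, 2] (same object as b, c); b = [594, 5, 7, 2] (same object as a, c); c = [594, 5, 7, 2] (same object as a, b)
`b.append(525)` → a = [594, 5, 7, 2, 525] (same object as b, c); b = [594, 5, 7, 2, 525] (same object as a, c); c = [594, 5, 7, 2, 525] (same object as a, b)
`print(a)` → prints [594, 5, 7, 2, 525]
`print(c)` → prints [594, 5, 7, 2, 525]

Answer:
[594, 5, 7, 2, 525]
[594, 5, 7, 2, 525]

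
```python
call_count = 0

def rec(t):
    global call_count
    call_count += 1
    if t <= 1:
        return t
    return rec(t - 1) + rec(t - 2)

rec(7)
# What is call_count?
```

Calls(t) = 1 + Calls(t-1) + Calls(t-2); Calls(0)=Calls(1)=1. For t=7 this gives 41.

Answer: 41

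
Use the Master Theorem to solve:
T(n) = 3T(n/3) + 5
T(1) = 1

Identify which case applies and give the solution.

a=3, b=3, f(n)=5. log_3(3) = 1. Since c=0 < 1, Case 1 applies: T(n) = Θ(n^log_b(a)) = O(n).

Answer: O(n) - Case 1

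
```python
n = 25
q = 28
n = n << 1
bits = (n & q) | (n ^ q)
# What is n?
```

Trace:
`n = 25` → n = 25
`q = 28` → q = 28
`n = n << 1` → n = 50
`bits = (n & q) | (n ^ q)` → bits = 62
So n = 50

Answer: 50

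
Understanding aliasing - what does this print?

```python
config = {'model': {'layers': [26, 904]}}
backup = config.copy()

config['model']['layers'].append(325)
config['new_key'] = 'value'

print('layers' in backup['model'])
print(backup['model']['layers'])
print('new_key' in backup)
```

Key concept: shallow copy gotcha with nested dict.
Step by step:
`config = {'model': {'layers': [26, 904]}}` → config = {'model': {'layers': [26, 904]}}
`backup = config.copy()` → backup = {'model': {'layers': [26, 904]}}
`config['model']['layers'].append(325)` → config = {'model': {'layers': [26, 904, 325]}}; backup = {'model': {'layers': [26, 904, 325]}}
`config['new_key'] = 'value'` → config = {'model': {'layers': [26, 904, 325]}, 'new_key': 'value'}
`print('layers' in backup['model'])` → prints True
`print(backup['model']['layers'])` → prints [26, 904, 325]
`print('new_key' in backup)` → prints False

Answer:
True
[26, 904, 325]
False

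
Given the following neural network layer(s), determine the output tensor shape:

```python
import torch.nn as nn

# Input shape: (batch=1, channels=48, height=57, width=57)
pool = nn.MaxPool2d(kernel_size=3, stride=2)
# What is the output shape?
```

Input: (1, 48, 57, 57) -> Output: (1, 48, 28, 28)

Answer: (1, 48, 28, 28)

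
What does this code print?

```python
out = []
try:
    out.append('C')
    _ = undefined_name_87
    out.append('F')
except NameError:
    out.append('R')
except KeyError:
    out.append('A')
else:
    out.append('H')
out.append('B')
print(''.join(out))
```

Execution trace: 'C' (try body) → 'R' (except NameError) → 'B' (after the try/except). Output: CRB

Answer: CRB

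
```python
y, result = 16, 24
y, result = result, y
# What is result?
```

Trace:
`y, result = 16, 24` → y = 16; result = 24
`y, result = result, y` → y = 24; result = 16
So result = 16

Answer: 16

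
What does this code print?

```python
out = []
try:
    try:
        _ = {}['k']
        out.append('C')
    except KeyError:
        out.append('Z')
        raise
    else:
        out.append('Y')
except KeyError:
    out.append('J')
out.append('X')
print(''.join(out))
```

Execution trace: 'Z' (inner except KeyError) → 'J' (outer except KeyError) → 'X' (after the try/except). Output: ZJX

Answer: ZJX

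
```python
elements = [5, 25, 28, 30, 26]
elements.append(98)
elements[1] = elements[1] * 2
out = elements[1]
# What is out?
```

Trace:
`elements = [5, 25, 28, 30, 26]` → elements = [5, 25, 28, 30, 26]
`elements.append(98)` → elements = [5, 25, 28, 30, 26, 98]
`elements[1] = elements[1] * 2` → elements = [5, 50, 28, 30, 26, 98]
`out = elements[1]` → out = 50
So out = 50

Answer: 50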